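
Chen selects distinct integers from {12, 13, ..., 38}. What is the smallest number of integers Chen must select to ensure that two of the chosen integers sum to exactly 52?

Group the elements by complementary pair {x, 52−x}: {14,38}, {15,37}, {16,36}, …, giving 12 two-element pairs, the single value 26 (it cannot pair with itself since the integers are distinct), and 2 integers whose partner 52−x falls outside [12,38].
By the pigeonhole principle, treating each of those 15 groups as a pigeonhole, one can pick one integer per group — 15 integers — with no two summing to 52.
The 16th integer lands in an occupied pair, forcing a sum of 52.

16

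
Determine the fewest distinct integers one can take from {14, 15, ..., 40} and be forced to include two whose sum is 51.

16

Group the elements by complementary pair {x, 51−x}: {14,37}, {15,36}, {16,35}, …, giving 12 two-element pairs and 3 integers whose partner 51−x falls outside [14,40].
Treating each of those 15 groups as a pigeonhole, one can pick one integer per group — 15 integers — with no two summing to 51.
The 16th integer lands in an occupied pair, forcing a sum of 51.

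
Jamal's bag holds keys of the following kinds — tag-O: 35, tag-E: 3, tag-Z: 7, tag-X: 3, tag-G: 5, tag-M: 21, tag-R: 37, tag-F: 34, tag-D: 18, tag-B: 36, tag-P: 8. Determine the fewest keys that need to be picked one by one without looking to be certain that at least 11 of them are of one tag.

87

Put each drawn key into a box by tag. The largest draw with every box below 11 takes min(count, 10) from each tag; tags with fewer than 10 contribute all they have.
Σ min(cᵢ, 10) = 10 + 3 + 7 + 3 + 5 + 10 + 10 + 10 + 10 + 10 + 8 = 86.
Draw number 86 + 1 = 87 must push one box to 11.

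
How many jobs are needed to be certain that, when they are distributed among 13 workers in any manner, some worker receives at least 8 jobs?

With 91 jobs one could put exactly 7 in each of the 13 workers, and no worker would reach 8.
Pigeonhole: one more job must land in a worker that already has 7, giving it 8.
So 13 × 7 + 1 = 92 jobs are required.

92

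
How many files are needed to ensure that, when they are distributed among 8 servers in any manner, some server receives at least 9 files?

65

With 64 files one could put exactly 8 in each of the 8 servers, and no server would reach 9.
One more file must land in a server that already has 8, giving it 9.
So 8 × 8 + 1 = 65 files are required.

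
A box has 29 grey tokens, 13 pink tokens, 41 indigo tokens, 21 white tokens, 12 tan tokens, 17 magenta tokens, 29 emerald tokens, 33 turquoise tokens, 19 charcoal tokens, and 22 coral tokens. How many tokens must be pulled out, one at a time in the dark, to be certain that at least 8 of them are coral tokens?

222

In the worst case for collecting coral tokens, every non-coral token comes out first.
There are 29 + 13 + 41 + 21 + 12 + 17 + 29 + 33 + 19 = 214 non-coral tokens altogether.
After those, each further token must be coral, so 214 + 8 = 222 draws guarantee 8 coral tokens.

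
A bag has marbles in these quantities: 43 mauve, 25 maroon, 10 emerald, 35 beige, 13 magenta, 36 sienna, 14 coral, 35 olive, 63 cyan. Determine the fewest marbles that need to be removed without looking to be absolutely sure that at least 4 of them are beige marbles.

243

In the worst case for collecting beige marbles, every non-beige marble comes out first.
There are 43 + 25 + 10 + 13 + 36 + 14 + 35 + 63 = 239 non-beige marbles altogether.
After those, each further marble must be beige, so 239 + 4 = 243 draws guarantee 4 beige marbles.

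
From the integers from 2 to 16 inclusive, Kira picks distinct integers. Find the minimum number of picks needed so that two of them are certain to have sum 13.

Group the elements by complementary pair {x, 13−x}: {2,11}, {3,10}, {4,9}, …, giving 5 two-element pairs and 5 integers whose partner 13−x falls outside [2,16].
Pigeonhole: treating each of those 10 groups as a pigeonhole, one can pick one integer per group — 10 integers — with no two summing to 13.
The 11th integer lands in an occupied pair, forcing a sum of 13.

11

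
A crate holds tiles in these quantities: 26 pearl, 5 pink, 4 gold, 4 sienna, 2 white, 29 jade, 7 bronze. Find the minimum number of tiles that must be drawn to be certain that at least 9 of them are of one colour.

39

An adversary could hand out at most 8 tiles per colour (5 colours run out sooner): 8 + 5 + 4 + 4 + 2 + 8 + 7 = 38 tiles and still no colour has 9.
One more tile lands in a colour already at 8, so 39 draws are enough and 38 are not.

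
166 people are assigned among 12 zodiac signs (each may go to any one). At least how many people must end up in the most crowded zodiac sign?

14

By pigeonhole, the 12 zodiac signs are the holes and the 166 people are the pigeons.
If every zodiac sign held at most 13 people, the total would be at most 12 × 13 = 156, which is less than 166.
So some zodiac sign holds at least ⌈166/12⌉ = 14 people.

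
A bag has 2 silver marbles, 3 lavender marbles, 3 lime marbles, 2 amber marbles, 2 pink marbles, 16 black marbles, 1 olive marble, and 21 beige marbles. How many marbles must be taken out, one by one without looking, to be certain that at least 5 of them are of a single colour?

22

Pigeonhole: the 8 colours are the holes; the marbles drawn are the pigeons.
To avoid 5 of any one colour, the worst case takes at most 4 of each colour, or every marble of a colour that has fewer than 4.
That gives 2 + 3 + 3 + 2 + 2 + 4 + 1 + 4 = 21 marbles with no colour reaching 5.
The next marble forces some colour to 5, so 21 + 1 = 22.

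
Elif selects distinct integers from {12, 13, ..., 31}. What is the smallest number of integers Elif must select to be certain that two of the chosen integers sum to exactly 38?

Group the elements by complementary pair {x, 38−x}: {12,26}, {13,25}, {14,24}, …, giving 7 two-element pairs, the single value 19 (it cannot pair with itself since the integers are distinct), and 5 integers whose partner 38−x falls outside [12,31].
Pigeonhole: treating each of those 13 groups as a pigeonhole, one can pick one integer per group — 13 integers — with no two summing to 38.
The 14th integer lands in an occupied pair, forcing a sum of 38.

14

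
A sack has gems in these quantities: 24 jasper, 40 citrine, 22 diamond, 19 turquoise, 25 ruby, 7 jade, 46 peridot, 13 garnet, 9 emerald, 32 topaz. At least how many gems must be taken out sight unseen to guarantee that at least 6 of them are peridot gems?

In the worst case for collecting peridot gems, every non-peridot gem comes out first.
There are 24 + 40 + 22 + 19 + 25 + 7 + 13 + 9 + 32 = 191 non-peridot gems altogether.
After those, each further gem must be peridot, so 191 + 6 = 197 draws guarantee 6 peridot gems.

197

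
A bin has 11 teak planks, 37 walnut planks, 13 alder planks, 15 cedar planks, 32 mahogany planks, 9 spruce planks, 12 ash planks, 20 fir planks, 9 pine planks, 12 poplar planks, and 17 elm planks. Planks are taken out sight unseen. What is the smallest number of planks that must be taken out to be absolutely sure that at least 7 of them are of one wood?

By the pigeonhole principle, put each drawn plank into a box by wood. The largest draw with every box below 7 takes min(count, 6) from each wood.
Σ min(cᵢ, 6) = 6 + 6 + 6 + 6 + 6 + 6 + 6 + 6 + 6 + 6 + 6 = 66.
Draw number 66 + 1 = 67 must push one box to 7.

67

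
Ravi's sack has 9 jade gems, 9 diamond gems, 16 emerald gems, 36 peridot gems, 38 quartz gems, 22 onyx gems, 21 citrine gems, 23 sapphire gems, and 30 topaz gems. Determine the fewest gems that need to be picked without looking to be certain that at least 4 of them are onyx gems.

In the worst case for collecting onyx gems, every non-onyx gem comes out first.
There are 9 + 9 + 16 + 36 + 38 + 21 + 23 + 30 = 182 non-onyx gems altogether.
After those, each further gem must be onyx, so 182 + 4 = 186 draws guarantee 4 onyx gems.

186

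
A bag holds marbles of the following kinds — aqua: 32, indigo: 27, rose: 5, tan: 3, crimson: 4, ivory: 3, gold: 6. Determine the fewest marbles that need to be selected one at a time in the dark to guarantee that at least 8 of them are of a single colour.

36

Put each drawn marble into a box by colour. The largest draw with every box below 8 takes min(count, 7) from each colour; colours with fewer than 7 contribute all they have.
Σ min(cᵢ, 7) = 7 + 7 + 5 + 3 + 4 + 3 + 6 = 35.
Draw number 35 + 1 = 36 must push one box to 8.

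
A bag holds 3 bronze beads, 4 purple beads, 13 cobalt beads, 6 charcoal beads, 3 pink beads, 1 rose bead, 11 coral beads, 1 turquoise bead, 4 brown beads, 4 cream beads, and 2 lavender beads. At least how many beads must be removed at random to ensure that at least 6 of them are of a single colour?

By the pigeonhole principle, put each drawn bead into a box by colour. The largest draw with every box below 6 takes min(count, 5) from each colour; colours with fewer than 5 contribute all they have.
Σ min(cᵢ, 5) = 3 + 4 + 5 + 5 + 3 + 1 + 5 + 1 + 4 + 4 + 2 = 37.
Draw number 37 + 1 = 38 must push one box to 6.

38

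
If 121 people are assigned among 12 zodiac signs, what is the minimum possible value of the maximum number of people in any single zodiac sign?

11

By pigeonhole, the 12 zodiac signs are the holes and the 121 people are the pigeons.
If every zodiac sign held at most 10 people, the total would be at most 12 × 10 = 120, which is less than 121.
So some zodiac sign holds at least ⌈121/12⌉ = 11 people.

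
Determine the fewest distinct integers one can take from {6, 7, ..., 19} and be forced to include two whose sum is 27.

A set avoiding the sum 27 can contain at most one of each pair {x, 27−x}, plus the 2 elements whose complement lies outside the range.
The integers 6, …, 13 (8 of them) are such a set: any two sum to at least 6+7 = 13 and at most 12+13 = 25 < 27.
Any 9th integer completes one of the 6 pairs, so 9 choices force a sum of 27.

9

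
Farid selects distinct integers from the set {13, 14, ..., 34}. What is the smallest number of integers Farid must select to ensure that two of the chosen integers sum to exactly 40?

16

Group the elements by complementary pair {x, 40−x}: {13,27}, {14,26}, {15,25}, …, giving 7 two-element pairs, the single value 20 (it cannot pair with itself since the integers are distinct), and 7 integers whose partner 40−x falls outside [13,34].
By pigeonhole, treating each of those 15 groups as a pigeonhole, one can pick one integer per group — 15 integers — with no two summing to 40.
The 16th integer lands in an occupied pair, forcing a sum of 40.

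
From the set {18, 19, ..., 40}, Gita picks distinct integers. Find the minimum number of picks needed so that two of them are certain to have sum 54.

Group the elements by complementary pair {x, 54−x}: {18,36}, {19,35}, {20,34}, …, giving 9 two-element pairs, the single value 27 (it cannot pair with itself since the integers are distinct), and 4 integers whose partner 54−x falls outside [18,40].
By the pigeonhole principle, treating each of those 14 groups as a pigeonhole, one can pick one integer per group — 14 integers — with no two summing to 54.
The 15th integer lands in an occupied pair, forcing a sum of 54.

15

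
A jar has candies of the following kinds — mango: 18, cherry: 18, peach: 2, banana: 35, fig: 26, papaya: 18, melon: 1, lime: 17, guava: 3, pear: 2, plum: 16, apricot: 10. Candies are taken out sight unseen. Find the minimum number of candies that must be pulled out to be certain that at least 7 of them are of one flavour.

57

An adversary could hand out at most 6 candies per flavour (4 flavours run out sooner): 6 + 6 + 2 + 6 + 6 + 6 + 1 + 6 + 3 + 2 + 6 + 6 = 56 candies and still no flavour has 7.
By pigeonhole, one more candy lands in a flavour already at 6, so 57 draws are enough and 56 are not.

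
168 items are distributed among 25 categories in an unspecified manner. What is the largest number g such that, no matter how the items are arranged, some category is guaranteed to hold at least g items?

The 25 categories are the holes and the 168 items are the pigeons.
If every category held at most 6 items, the total would be at most 25 × 6 = 150, which is less than 168.
So some category holds at least ⌈168/25⌉ = 7 items.

7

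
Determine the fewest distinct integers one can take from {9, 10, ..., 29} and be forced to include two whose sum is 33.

14

Two chosen integers sum to 33 exactly when both halves of some pair {x, 33−x} with 9 ≤ x ≤ 33−x ≤ 24 are chosen — 8 such pairs.
The remaining 5 elements (those with no distinct partner in range) can never complete a 33-sum, so the worst case takes all of them and one from each pair: 5 + 8 = 13.
The 14th integer has to be the second member of some pair, so 13 + 1 = 14.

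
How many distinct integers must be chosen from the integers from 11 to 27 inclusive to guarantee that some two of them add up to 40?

11

A set avoiding the sum 40 can contain at most one of each pair {x, 40−x}, plus the 3 elements whose complement lies outside the range or equal to its own complement.
The integers 11, …, 20 (10 of them) are such a set: any two sum to at least 11+12 = 23 and at most 19+20 = 39 < 40.
Any 11th integer completes one of the 7 pairs, so 11 choices force a sum of 40.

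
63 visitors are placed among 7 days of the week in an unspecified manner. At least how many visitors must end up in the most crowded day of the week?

By the pigeonhole principle, the 7 days of the week are the holes and the 63 visitors are the pigeons.
If every day of the week held at most 8 visitors, the total would be at most 7 × 8 = 56, which is less than 63.
So some day of the week holds at least ⌈63/7⌉ = 9 visitors.

9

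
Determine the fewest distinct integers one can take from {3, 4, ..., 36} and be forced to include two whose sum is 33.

21

Two chosen integers sum to 33 exactly when both halves of some pair {x, 33−x} with 3 ≤ x ≤ 33−x ≤ 30 are chosen — 14 such pairs.
The remaining 6 elements (those with no distinct partner in range) can never complete a 33-sum, so the worst case takes all of them and one from each pair: 6 + 14 = 20.
The 21st integer has to be the second member of some pair, so 20 + 1 = 21.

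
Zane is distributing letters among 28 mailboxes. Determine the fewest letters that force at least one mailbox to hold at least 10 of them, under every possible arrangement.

With 252 letters one could put exactly 9 in each of the 28 mailboxes, and no mailbox would reach 10.
By pigeonhole, one more letter must land in a mailbox that already has 9, giving it 10.
So 28 × 9 + 1 = 253 letters are required.

253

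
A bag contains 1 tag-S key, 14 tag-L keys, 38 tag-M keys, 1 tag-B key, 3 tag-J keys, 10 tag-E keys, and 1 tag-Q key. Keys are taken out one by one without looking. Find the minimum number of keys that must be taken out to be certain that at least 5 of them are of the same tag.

By pigeonhole, put each drawn key into a box by tag. The largest draw with every box below 5 takes min(count, 4) from each tag; tags with fewer than 4 contribute all they have.
Σ min(cᵢ, 4) = 1 + 4 + 4 + 1 + 3 + 4 + 1 = 18.
Draw number 18 + 1 = 19 must push one box to 5.

19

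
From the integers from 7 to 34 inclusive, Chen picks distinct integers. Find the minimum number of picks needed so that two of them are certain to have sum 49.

19

Group the elements by complementary pair {x, 49−x}: {15,34}, {16,33}, {17,32}, …, giving 10 two-element pairs and 8 integers whose partner 49−x falls outside [7,34].
Treating each of those 18 groups as a pigeonhole, one can pick one integer per group — 18 integers — with no two summing to 49.
The 19th integer lands in an occupied pair, forcing a sum of 49.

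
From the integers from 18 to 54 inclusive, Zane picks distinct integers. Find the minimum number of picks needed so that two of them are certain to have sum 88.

Two chosen integers sum to 88 exactly when both halves of some pair {x, 88−x} with 34 ≤ x ≤ 88−x ≤ 54 are chosen — 10 such pairs.
The remaining 17 elements (those with no distinct partner in range) can never complete a 88-sum, so the worst case takes all of them and one from each pair: 17 + 10 = 27.
By the pigeonhole principle, the 28th integer has to be the second member of some pair, so 27 + 1 = 28.

28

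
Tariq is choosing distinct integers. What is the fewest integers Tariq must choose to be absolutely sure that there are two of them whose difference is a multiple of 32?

33

Integers whose pairwise differences are multiples of 32 are exactly those sharing a remainder mod 32. The 32 residue classes mod 32 are the pigeonholes.
With 32 integers one could put 1 in each residue class and have no class reach 2.
The 33rd integer pushes some class to 2, so 32·1 + 1 = 33.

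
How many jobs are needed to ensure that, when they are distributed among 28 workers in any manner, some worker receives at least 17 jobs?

With 448 jobs one could put exactly 16 in each of the 28 workers, and no worker would reach 17.
By pigeonhole, one more job must land in a worker that already has 16, giving it 17.
So 28 × 16 + 1 = 449 jobs are required.

449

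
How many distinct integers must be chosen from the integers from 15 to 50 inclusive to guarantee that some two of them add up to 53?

25

Two chosen integers sum to 53 exactly when both halves of some pair {x, 53−x} with 15 ≤ x ≤ 53−x ≤ 38 are chosen — 12 such pairs.
The remaining 12 elements (those with no distinct partner in range) can never complete a 53-sum, so the worst case takes all of them and one from each pair: 12 + 12 = 24.
By the pigeonhole principle, the 25th integer has to be the second member of some pair, so 24 + 1 = 25.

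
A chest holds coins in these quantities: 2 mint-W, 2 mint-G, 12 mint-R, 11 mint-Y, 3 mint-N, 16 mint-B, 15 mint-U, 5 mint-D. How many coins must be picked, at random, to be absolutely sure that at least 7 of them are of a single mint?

37

The 8 mints are the holes; the coins drawn are the pigeons.
To avoid 7 of any one mint, the worst case takes at most 6 of each mint, or every coin of a mint that has fewer than 6.
That gives 2 + 2 + 6 + 6 + 3 + 6 + 6 + 5 = 36 coins with no mint reaching 7.
The next coin forces some mint to 7, so 36 + 1 = 37.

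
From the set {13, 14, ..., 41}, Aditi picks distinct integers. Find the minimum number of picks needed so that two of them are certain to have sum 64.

21

Two chosen integers sum to 64 exactly when both halves of some pair {x, 64−x} with 23 ≤ x ≤ 64−x ≤ 41 are chosen — 9 such pairs.
The remaining 11 elements (those with no distinct partner in range) can never complete a 64-sum, so the worst case takes all of them and one from each pair: 11 + 9 = 20.
The 21st integer has to be the second member of some pair, so 20 + 1 = 21.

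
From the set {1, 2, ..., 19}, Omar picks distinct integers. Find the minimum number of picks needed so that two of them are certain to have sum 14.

Group the elements by complementary pair {x, 14−x}: {1,13}, {2,12}, {3,11}, …, giving 6 two-element pairs, the single value 7 (it cannot pair with itself since the integers are distinct), and 6 integers whose partner 14−x falls outside [1,19].
Pigeonhole: treating each of those 13 groups as a pigeonhole, one can pick one integer per group — 13 integers — with no two summing to 14.
The 14th integer lands in an occupied pair, forcing a sum of 14.

14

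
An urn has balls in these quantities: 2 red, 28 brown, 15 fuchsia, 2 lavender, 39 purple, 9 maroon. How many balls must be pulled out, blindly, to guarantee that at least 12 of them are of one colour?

47

Put each drawn ball into a box by colour. The largest draw with every box below 12 takes min(count, 11) from each colour; colours with fewer than 11 contribute all they have.
Σ min(cᵢ, 11) = 2 + 11 + 11 + 2 + 11 + 9 = 46.
Draw number 46 + 1 = 47 must push one box to 12.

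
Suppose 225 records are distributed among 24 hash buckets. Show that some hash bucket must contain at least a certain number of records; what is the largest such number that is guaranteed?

By the pigeonhole principle, the 24 hash buckets are the holes and the 225 records are the pigeons.
If every hash bucket held at most 9 records, the total would be at most 24 × 9 = 216, which is less than 225.
So some hash bucket holds at least ⌈225/24⌉ = 10 records.

10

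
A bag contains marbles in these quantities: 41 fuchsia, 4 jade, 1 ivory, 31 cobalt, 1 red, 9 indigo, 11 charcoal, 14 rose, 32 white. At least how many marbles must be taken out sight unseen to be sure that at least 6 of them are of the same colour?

Put each drawn marble into a box by colour. The largest draw with every box below 6 takes min(count, 5) from each colour; colours with fewer than 5 contribute all they have.
Σ min(cᵢ, 5) = 5 + 4 + 1 + 5 + 1 + 5 + 5 + 5 + 5 = 36.
Draw number 36 + 1 = 37 must push one box to 6.

37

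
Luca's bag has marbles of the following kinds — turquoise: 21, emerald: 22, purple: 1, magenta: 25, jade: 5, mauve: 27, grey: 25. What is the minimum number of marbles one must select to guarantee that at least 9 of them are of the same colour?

Put each drawn marble into a box by colour. The largest draw with every box below 9 takes min(count, 8) from each colour; colours with fewer than 8 contribute all they have.
Σ min(cᵢ, 8) = 8 + 8 + 1 + 8 + 5 + 8 + 8 = 46.
Draw number 46 + 1 = 47 must push one box to 9.

47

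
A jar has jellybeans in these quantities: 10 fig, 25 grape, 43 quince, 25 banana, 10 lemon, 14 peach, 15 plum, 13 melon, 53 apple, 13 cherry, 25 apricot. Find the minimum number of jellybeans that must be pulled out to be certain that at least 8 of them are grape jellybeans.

229

In the worst case for collecting grape jellybeans, every non-grape jellybean comes out first.
There are 10 + 43 + 25 + 10 + 14 + 15 + 13 + 53 + 13 + 25 = 221 non-grape jellybeans altogether.
After those, each further jellybean must be grape, so 221 + 8 = 229 draws guarantee 8 grape jellybeans.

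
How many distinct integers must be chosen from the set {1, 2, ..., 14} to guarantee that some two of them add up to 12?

10

Two chosen integers sum to 12 exactly when both halves of some pair {x, 12−x} with 1 ≤ x ≤ 12−x ≤ 11 are chosen — 5 such pairs.
The remaining 4 elements (those with no distinct partner in range) can never complete a 12-sum, so the worst case takes all of them and one from each pair: 4 + 5 = 9.
The 10th integer has to be the second member of some pair, so 9 + 1 = 10.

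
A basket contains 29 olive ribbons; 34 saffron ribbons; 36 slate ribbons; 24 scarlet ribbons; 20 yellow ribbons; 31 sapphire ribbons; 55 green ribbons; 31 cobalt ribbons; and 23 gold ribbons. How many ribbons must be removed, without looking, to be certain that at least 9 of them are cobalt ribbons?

In the worst case for collecting cobalt ribbons, every non-cobalt ribbon comes out first.
There are 29 + 34 + 36 + 24 + 20 + 31 + 55 + 23 = 252 non-cobalt ribbons altogether.
After those, each further ribbon must be cobalt, so 252 + 9 = 261 draws guarantee 9 cobalt ribbons.

261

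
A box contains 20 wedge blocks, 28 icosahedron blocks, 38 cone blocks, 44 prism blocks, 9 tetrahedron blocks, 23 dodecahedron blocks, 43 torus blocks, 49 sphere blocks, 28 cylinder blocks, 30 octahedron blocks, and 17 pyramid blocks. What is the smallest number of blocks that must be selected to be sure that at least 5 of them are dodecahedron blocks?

311

In the worst case for collecting dodecahedron blocks, every non-dodecahedron block comes out first.
There are 20 + 28 + 38 + 44 + 9 + 43 + 49 + 28 + 30 + 17 = 306 non-dodecahedron blocks altogether.
After those, each further block must be dodecahedron, so 306 + 5 = 311 draws guarantee 5 dodecahedron blocks.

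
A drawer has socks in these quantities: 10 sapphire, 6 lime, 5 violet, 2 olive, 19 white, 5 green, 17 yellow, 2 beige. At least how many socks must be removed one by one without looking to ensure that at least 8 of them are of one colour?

By the pigeonhole principle, the 8 colours are the holes; the socks drawn are the pigeons.
To avoid 8 of any one colour, the worst case takes at most 7 of each colour, or every sock of a colour that has fewer than 7.
That gives 7 + 6 + 5 + 2 + 7 + 5 + 7 + 2 = 41 socks with no colour reaching 8.
The next sock forces some colour to 8, so 41 + 1 = 42.

42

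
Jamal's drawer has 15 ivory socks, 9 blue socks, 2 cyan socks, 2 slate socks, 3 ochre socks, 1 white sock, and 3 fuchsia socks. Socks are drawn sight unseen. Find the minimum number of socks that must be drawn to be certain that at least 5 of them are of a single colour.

An adversary could hand out at most 4 socks per colour (5 colours run out sooner): 4 + 4 + 2 + 2 + 3 + 1 + 3 = 19 socks and still no colour has 5.
One more sock lands in a colour already at 4, so 20 draws are enough and 19 are not.

20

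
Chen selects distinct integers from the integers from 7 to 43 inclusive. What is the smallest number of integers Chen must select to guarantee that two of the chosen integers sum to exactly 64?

27

Two chosen integers sum to 64 exactly when both halves of some pair {x, 64−x} with 21 ≤ x ≤ 64−x ≤ 43 are chosen — 11 such pairs.
The remaining 15 elements (those with no distinct partner in range) can never complete a 64-sum, so the worst case takes all of them and one from each pair: 15 + 11 = 26.
Pigeonhole: the 27th integer has to be the second member of some pair, so 26 + 1 = 27.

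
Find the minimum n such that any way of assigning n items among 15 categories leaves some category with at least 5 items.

61

With 60 items one could put exactly 4 in each of the 15 categories, and no category would reach 5.
Pigeonhole: one more item must land in a category that already has 4, giving it 5.
So 15 × 4 + 1 = 61 items are required.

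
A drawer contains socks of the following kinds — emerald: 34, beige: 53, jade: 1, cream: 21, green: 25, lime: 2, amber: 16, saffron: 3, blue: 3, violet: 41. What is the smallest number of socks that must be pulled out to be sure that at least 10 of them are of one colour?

64

The 10 colours are the holes; the socks drawn are the pigeons.
To avoid 10 of any one colour, the worst case takes at most 9 of each colour, or every sock of a colour that has fewer than 9.
That gives 9 + 9 + 1 + 9 + 9 + 2 + 9 + 3 + 3 + 9 = 63 socks with no colour reaching 10.
The next sock forces some colour to 10, so 63 + 1 = 64.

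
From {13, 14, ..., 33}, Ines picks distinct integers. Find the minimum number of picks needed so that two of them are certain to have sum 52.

A set avoiding the sum 52 can contain at most one of each pair {x, 52−x}, plus the 7 elements whose complement lies outside the range or equal to its own complement.
The integers 13, …, 26 (14 of them) are such a set: any two sum to at least 13+14 = 27 and at most 25+26 = 51 < 52.
By the pigeonhole principle, any 15th integer completes one of the 7 pairs, so 15 choices force a sum of 52.

15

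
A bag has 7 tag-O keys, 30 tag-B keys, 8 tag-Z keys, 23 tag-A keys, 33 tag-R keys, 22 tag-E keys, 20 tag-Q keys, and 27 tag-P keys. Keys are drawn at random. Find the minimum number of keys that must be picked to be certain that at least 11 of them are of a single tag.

The 8 tags are the holes; the keys drawn are the pigeons.
To avoid 11 of any one tag, the worst case takes at most 10 of each tag, or every key of a tag that has fewer than 10.
That gives 7 + 10 + 8 + 10 + 10 + 10 + 10 + 10 = 75 keys with no tag reaching 11.
The next key forces some tag to 11, so 75 + 1 = 76.

76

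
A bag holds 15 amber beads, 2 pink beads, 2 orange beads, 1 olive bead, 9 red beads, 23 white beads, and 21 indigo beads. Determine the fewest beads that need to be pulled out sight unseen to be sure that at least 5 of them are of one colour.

An adversary could hand out at most 4 beads per colour (pink, orange, olive run out sooner): 4 + 2 + 2 + 1 + 4 + 4 + 4 = 21 beads and still no colour has 5.
By the pigeonhole principle, one more bead lands in a colour already at 4, so 22 draws are enough and 21 are not.

22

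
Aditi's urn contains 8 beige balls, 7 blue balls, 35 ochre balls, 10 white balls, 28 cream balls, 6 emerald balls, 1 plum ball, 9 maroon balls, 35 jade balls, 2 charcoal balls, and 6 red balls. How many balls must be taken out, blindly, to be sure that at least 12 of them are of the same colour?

An adversary could hand out at most 11 balls per colour (8 colours run out sooner): 8 + 7 + 11 + 10 + 11 + 6 + 1 + 9 + 11 + 2 + 6 = 82 balls and still no colour has 12.
One more ball lands in a colour already at 11, so 83 draws are enough and 82 are not.

83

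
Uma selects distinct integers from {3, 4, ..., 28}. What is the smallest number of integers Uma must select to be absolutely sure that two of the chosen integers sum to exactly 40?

19

A set avoiding the sum 40 can contain at most one of each pair {x, 40−x}, plus the 10 elements whose complement lies outside the range or equal to its own complement.
The integers 3, …, 20 (18 of them) are such a set: any two sum to at least 3+4 = 7 and at most 19+20 = 39 < 40.
Any 19th integer completes one of the 8 pairs, so 19 choices force a sum of 40.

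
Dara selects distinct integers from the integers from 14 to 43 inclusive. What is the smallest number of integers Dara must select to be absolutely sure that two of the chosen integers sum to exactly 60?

Group the elements by complementary pair {x, 60−x}: {17,43}, {18,42}, {19,41}, …, giving 13 two-element pairs, the single value 30 (it cannot pair with itself since the integers are distinct), and 3 integers whose partner 60−x falls outside [14,43].
Treating each of those 17 groups as a pigeonhole, one can pick one integer per group — 17 integers — with no two summing to 60.
The 18th integer lands in an occupied pair, forcing a sum of 60.

18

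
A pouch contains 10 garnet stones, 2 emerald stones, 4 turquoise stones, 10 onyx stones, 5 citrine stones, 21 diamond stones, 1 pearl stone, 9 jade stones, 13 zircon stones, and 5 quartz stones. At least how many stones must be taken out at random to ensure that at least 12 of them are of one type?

By pigeonhole, the 10 types are the holes; the stones drawn are the pigeons.
To avoid 12 of any one type, the worst case takes at most 11 of each type, or every stone of a type that has fewer than 11.
That gives 10 + 2 + 4 + 10 + 5 + 11 + 1 + 9 + 11 + 5 = 68 stones with no type reaching 12.
The next stone forces some type to 12, so 68 + 1 = 69.

69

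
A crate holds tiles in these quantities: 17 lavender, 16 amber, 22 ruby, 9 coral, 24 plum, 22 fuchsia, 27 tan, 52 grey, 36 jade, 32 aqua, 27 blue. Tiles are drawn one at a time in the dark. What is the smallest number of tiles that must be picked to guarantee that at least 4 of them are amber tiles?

272

In the worst case for collecting amber tiles, every non-amber tile comes out first.
There are 17 + 22 + 9 + 24 + 22 + 27 + 52 + 36 + 32 + 27 = 268 non-amber tiles altogether.
After those, each further tile must be amber, so 268 + 4 = 272 draws guarantee 4 amber tiles.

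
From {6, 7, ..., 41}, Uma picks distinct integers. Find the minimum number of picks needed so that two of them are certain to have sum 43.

21

Group the elements by complementary pair {x, 43−x}: {6,37}, {7,36}, {8,35}, …, giving 16 two-element pairs and 4 integers whose partner 43−x falls outside [6,41].
Pigeonhole: treating each of those 20 groups as a pigeonhole, one can pick one integer per group — 20 integers — with no two summing to 43.
The 21st integer lands in an occupied pair, forcing a sum of 43.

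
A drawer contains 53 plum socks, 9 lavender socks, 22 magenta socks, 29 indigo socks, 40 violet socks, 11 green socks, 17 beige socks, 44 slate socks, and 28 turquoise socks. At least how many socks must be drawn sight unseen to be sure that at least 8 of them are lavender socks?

In the worst case for collecting lavender socks, every non-lavender sock comes out first.
There are 53 + 22 + 29 + 40 + 11 + 17 + 44 + 28 = 244 non-lavender socks altogether.
After those, each further sock must be lavender, so 244 + 8 = 252 draws guarantee 8 lavender socks.

252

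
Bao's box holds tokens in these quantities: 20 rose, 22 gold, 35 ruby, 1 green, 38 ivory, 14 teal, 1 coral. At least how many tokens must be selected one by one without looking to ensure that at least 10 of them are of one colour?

By the pigeonhole principle, put each drawn token into a box by colour. The largest draw with every box below 10 takes min(count, 9) from each colour; colours with fewer than 9 contribute all they have.
Σ min(cᵢ, 9) = 9 + 9 + 9 + 1 + 9 + 9 + 1 = 47.
Draw number 47 + 1 = 48 must push one box to 10.

48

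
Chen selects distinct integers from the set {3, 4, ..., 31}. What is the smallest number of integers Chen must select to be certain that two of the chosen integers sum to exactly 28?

19

Two chosen integers sum to 28 exactly when both halves of some pair {x, 28−x} with 3 ≤ x ≤ 28−x ≤ 25 are chosen — 11 such pairs.
The remaining 7 elements (those with no distinct partner in range) can never complete a 28-sum, so the worst case takes all of them and one from each pair: 7 + 11 = 18.
By the pigeonhole principle, the 19th integer has to be the second member of some pair, so 18 + 1 = 19.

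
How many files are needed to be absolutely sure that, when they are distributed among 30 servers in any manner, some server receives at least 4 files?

91

With 90 files one could put exactly 3 in each of the 30 servers, and no server would reach 4.
By pigeonhole, one more file must land in a server that already has 3, giving it 4.
So 30 × 3 + 1 = 91 files are required.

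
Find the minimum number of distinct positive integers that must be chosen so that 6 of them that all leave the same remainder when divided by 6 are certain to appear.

31

The 6 residue classes mod 6 are the pigeonholes.
With 30 integers one could put 5 in each residue class and have no class reach 6.
The 31st integer pushes some class to 6, so 6·5 + 1 = 31.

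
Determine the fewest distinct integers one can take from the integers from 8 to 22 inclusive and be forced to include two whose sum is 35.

11

Two chosen integers sum to 35 exactly when both halves of some pair {x, 35−x} with 13 ≤ x ≤ 35−x ≤ 22 are chosen — 5 such pairs.
The remaining 5 elements (those with no distinct partner in range) can never complete a 35-sum, so the worst case takes all of them and one from each pair: 5 + 5 = 10.
By the pigeonhole principle, the 11th integer has to be the second member of some pair, so 10 + 1 = 11.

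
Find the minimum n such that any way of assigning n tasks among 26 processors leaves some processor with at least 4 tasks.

79

With 78 tasks one could put exactly 3 in each of the 26 processors, and no processor would reach 4.
One more task must land in a processor that already has 3, giving it 4.
So 26 × 3 + 1 = 79 tasks are required.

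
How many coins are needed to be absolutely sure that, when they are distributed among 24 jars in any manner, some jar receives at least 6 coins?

121

With 120 coins one could put exactly 5 in each of the 24 jars, and no jar would reach 6.
Pigeonhole: one more coin must land in a jar that already has 5, giving it 6.
So 24 × 5 + 1 = 121 coins are required.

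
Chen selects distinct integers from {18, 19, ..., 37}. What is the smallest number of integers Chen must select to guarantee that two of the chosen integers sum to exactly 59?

Two chosen integers sum to 59 exactly when both halves of some pair {x, 59−x} with 22 ≤ x ≤ 59−x ≤ 37 are chosen — 8 such pairs.
The remaining 4 elements (those with no distinct partner in range) can never complete a 59-sum, so the worst case takes all of them and one from each pair: 4 + 8 = 12.
Pigeonhole: the 13th integer has to be the second member of some pair, so 12 + 1 = 13.

13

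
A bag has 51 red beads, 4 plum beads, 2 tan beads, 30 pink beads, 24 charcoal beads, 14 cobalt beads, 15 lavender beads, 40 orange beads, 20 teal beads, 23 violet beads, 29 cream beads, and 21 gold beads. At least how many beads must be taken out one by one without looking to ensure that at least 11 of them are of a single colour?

An adversary could hand out at most 10 beads per colour (plum, tan run out sooner): 10 + 4 + 2 + 10 + 10 + 10 + 10 + 10 + 10 + 10 + 10 + 10 = 106 beads and still no colour has 11.
One more bead lands in a colour already at 10, so 107 draws are enough and 106 are not.

107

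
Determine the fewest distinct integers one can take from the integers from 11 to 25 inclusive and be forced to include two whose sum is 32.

Two chosen integers sum to 32 exactly when both halves of some pair {x, 32−x} with 11 ≤ x ≤ 32−x ≤ 21 are chosen — 5 such pairs.
The remaining 5 elements (those with no distinct partner in range) can never complete a 32-sum, so the worst case takes all of them and one from each pair: 5 + 5 = 10.
Pigeonhole: the 11th integer has to be the second member of some pair, so 10 + 1 = 11.

11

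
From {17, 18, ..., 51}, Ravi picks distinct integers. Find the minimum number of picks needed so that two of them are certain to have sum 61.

22

Group the elements by complementary pair {x, 61−x}: {17,44}, {18,43}, {19,42}, …, giving 14 two-element pairs and 7 integers whose partner 61−x falls outside [17,51].
By pigeonhole, treating each of those 21 groups as a pigeonhole, one can pick one integer per group — 21 integers — with no two summing to 61.
The 22nd integer lands in an occupied pair, forcing a sum of 61.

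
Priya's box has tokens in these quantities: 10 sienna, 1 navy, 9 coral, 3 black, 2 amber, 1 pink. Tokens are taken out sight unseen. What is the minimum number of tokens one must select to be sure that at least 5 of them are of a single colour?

16

By the pigeonhole principle, the 6 colours are the holes; the tokens drawn are the pigeons.
To avoid 5 of any one colour, the worst case takes at most 4 of each colour, or every token of a colour that has fewer than 4.
That gives 4 + 1 + 4 + 3 + 2 + 1 = 15 tokens with no colour reaching 5.
The next token forces some colour to 5, so 15 + 1 = 16.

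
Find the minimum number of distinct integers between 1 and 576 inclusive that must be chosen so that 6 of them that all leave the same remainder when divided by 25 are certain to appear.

126

The 25 residue classes mod 25 are the pigeonholes.
With 125 integers one could put 5 in each residue class and have no class reach 6.
The 126th integer pushes some class to 6, so 25·5 + 1 = 126.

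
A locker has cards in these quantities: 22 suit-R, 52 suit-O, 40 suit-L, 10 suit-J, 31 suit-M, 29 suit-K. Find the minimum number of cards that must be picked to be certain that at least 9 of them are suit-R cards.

In the worst case for collecting suit-R cards, every non-suit-R card comes out first.
There are 52 + 40 + 10 + 31 + 29 = 162 non-suit-R cards altogether.
After those, each further card must be suit-R, so 162 + 9 = 171 draws guarantee 9 suit-R cards.

171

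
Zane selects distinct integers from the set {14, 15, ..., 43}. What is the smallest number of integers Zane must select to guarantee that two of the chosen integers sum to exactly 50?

20

A set avoiding the sum 50 can contain at most one of each pair {x, 50−x}, plus the 8 elements whose complement lies outside the range or equal to its own complement.
The integers 25, …, 43 (19 of them) are such a set: any two sum to at least 25+26 = 51 > 50.
By pigeonhole, any 20th integer completes one of the 11 pairs, so 20 choices force a sum of 50.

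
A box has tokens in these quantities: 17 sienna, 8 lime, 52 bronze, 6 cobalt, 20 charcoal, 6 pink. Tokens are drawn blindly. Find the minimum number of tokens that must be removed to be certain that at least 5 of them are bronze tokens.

In the worst case for collecting bronze tokens, every non-bronze token comes out first.
There are 17 + 8 + 6 + 20 + 6 = 57 non-bronze tokens altogether.
After those, each further token must be bronze, so 57 + 5 = 62 draws guarantee 5 bronze tokens.

62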